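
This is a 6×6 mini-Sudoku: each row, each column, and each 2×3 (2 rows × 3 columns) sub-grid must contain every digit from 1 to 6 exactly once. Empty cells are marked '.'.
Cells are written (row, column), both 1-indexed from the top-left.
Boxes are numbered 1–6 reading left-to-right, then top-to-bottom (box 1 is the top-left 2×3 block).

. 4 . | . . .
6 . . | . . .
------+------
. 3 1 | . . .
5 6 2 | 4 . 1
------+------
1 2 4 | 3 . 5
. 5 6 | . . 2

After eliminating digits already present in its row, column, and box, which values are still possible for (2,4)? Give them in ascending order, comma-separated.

1,2,5

Row 2 already contains {6}.
Column 4 already contains {3, 4}.
Its 2×3 block (box 2) already contains {}.
Removing those from 1–6 leaves {1, 2, 5} as the candidates for (2,4).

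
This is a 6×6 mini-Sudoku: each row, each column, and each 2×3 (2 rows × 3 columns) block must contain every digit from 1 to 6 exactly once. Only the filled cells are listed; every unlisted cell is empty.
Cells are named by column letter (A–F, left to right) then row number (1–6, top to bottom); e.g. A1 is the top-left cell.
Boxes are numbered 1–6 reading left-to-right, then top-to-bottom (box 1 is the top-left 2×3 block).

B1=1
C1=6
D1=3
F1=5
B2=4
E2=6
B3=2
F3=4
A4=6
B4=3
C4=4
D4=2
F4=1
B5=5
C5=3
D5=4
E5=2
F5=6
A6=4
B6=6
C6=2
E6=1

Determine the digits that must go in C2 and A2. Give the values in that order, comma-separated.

For C2:
  Row 2 already contains {4, 6}.
  Column C already contains {2, 3, 4, 6}.
  Its 2×3 block (box 1) already contains {1, 4, 6}.
  The only value from 1–6 not eliminated is 5, so C2 = 5.
For A2:
  Consider where 3 can go in column A.
  A1 is out (row 1 already has a 3).
  A3 is out (box 3 already has a 3).
  A5 is out (row 5 already has a 3).
  So the only cell in column A that can hold 3 is A2.
  So A2 = 3.

5,3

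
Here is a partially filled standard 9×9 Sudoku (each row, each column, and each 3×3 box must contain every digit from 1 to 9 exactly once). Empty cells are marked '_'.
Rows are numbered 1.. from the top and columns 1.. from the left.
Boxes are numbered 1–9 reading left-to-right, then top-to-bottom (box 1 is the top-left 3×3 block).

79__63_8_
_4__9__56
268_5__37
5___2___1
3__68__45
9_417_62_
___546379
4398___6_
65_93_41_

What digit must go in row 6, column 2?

Row 6 already contains {1, 2, 4, 6, 7, 9}.
Column 2 already contains {3, 4, 5, 6, 9}.
Its 3×3 block (box 4) already contains {3, 4, 5, 9}.
The only value from 1–9 not eliminated is 8, so row 6, column 2 = 8.

8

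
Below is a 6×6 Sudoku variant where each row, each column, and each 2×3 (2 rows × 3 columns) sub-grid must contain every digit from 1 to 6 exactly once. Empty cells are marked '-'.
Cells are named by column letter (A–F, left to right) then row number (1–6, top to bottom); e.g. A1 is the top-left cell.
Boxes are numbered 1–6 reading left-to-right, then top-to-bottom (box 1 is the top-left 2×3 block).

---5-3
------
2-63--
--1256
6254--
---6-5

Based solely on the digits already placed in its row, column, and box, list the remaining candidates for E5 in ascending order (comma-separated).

1,3

Row 5 already contains {2, 4, 5, 6}.
Column E already contains {5}.
Its 2×3 block (box 6) already contains {4, 5, 6}.
Removing those from 1–6 leaves {1, 3} as the candidates for E5.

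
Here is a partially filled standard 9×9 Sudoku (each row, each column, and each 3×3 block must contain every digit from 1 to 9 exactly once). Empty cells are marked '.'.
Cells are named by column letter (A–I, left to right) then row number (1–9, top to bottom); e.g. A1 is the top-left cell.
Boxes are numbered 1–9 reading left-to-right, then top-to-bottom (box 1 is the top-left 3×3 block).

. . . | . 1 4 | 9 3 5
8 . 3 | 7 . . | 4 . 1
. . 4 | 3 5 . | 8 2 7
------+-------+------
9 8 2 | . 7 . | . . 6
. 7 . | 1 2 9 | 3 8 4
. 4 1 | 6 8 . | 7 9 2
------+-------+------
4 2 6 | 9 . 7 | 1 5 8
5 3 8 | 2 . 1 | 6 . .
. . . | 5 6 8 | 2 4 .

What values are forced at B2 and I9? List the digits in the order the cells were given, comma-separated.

For B2:
  Consider where 5 can go in box 1.
  A1 is out (row 1 already has a 5).
  B1 is out (row 1 already has a 5).
  C1 is out (row 1 already has a 5).
  A3 is out (row 3 already has a 5).
  B3 is out (row 3 already has a 5).
  So the only cell in box 1 that can hold 5 is B2.
  So B2 = 5.
For I9:
  Consider where 3 can go in row 9.
  A9 is out (box 7 already has a 3).
  B9 is out (column B already has a 3).
  C9 is out (column C already has a 3).
  So the only cell in row 9 that can hold 3 is I9.
  So I9 = 3.

5,3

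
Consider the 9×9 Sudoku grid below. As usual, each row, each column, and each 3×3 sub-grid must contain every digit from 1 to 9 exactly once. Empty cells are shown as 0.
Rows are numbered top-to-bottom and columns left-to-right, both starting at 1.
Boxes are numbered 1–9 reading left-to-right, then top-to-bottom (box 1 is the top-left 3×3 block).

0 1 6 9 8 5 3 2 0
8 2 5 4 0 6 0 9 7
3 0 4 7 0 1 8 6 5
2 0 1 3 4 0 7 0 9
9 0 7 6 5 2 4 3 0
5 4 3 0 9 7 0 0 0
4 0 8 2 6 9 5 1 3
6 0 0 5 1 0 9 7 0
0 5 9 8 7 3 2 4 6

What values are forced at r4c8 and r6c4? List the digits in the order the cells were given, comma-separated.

For r4c8:
  Consider where 5 can go in box 6.
  r5c9 is out (row 5 already has a 5).
  r6c7 is out (row 6 already has a 5).
  r6c8 is out (row 6 already has a 5).
  r6c9 is out (row 6 already has a 5).
  So the only cell in box 6 that can hold 5 is r4c8.
  So r4c8 = 5.
For r6c4:
  Row 6 already contains {3, 4, 5, 7, 9}.
  Column 4 already contains {2, 3, 4, 5, 6, 7, 8, 9}.
  Its 3×3 block (box 5) already contains {2, 3, 4, 5, 6, 7, 9}.
  The only value from 1–9 not eliminated is 1, so r6c4 = 1.

5,1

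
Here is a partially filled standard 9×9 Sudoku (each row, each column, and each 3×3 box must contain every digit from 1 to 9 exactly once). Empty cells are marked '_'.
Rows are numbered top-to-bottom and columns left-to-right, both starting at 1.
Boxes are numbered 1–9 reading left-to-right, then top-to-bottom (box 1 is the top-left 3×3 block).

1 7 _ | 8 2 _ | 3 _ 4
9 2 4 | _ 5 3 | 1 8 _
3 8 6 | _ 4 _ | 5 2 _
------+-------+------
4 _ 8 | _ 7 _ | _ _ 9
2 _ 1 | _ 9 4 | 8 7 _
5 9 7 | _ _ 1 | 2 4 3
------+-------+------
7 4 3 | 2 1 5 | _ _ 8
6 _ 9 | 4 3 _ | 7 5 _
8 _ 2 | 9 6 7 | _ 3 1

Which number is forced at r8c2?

Row 8 already contains {3, 4, 5, 6, 7, 9}.
Column 2 already contains {2, 4, 7, 8, 9}.
Its 3×3 block (box 7) already contains {2, 3, 4, 6, 7, 8, 9}.
The only value from 1–9 not eliminated is 1, so r8c2 = 1.

1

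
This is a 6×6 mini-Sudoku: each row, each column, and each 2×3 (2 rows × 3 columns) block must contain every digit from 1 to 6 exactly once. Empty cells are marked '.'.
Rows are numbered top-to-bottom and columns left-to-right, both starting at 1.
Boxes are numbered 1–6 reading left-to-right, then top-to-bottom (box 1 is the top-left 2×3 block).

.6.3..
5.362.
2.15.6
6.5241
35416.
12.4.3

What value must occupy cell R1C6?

Cell R1C6 itself could take any of {4, 5} by direct elimination.
Consider where 5 can go in column 6.
R2C6 is out (row 2 already has a 5).
R5C6 is out (row 5 already has a 5).
So the only cell in column 6 that can hold 5 is R1C6.
Therefore R1C6 = 5.

5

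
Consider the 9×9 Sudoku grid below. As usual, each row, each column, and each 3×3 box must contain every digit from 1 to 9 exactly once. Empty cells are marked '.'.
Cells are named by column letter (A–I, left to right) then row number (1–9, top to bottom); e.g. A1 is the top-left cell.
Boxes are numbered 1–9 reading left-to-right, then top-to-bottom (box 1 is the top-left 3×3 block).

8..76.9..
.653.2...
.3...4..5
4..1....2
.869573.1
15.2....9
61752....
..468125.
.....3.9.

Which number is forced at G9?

Cell G9 itself could take any of {1, 4, 6, 7, 8} by direct elimination.
Consider where 1 can go in box 9.
G7 is out (row 7 already has a 1).
H7 is out (row 7 already has a 1).
I7 is out (row 7 already has a 1).
I8 is out (row 8 already has a 1).
I9 is out (column I already has a 1).
So the only cell in box 9 that can hold 1 is G9.
Therefore G9 = 1.

1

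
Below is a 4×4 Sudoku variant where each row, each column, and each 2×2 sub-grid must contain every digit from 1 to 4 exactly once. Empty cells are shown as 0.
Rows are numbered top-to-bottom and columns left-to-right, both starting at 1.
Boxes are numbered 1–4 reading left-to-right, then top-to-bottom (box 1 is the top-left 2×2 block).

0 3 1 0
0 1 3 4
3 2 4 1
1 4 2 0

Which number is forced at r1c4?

2

Row 1 already contains {1, 3}.
Column 4 already contains {1, 4}.
Its 2×2 block (box 2) already contains {1, 3, 4}.
The only value from 1–4 not eliminated is 2, so r1c4 = 2.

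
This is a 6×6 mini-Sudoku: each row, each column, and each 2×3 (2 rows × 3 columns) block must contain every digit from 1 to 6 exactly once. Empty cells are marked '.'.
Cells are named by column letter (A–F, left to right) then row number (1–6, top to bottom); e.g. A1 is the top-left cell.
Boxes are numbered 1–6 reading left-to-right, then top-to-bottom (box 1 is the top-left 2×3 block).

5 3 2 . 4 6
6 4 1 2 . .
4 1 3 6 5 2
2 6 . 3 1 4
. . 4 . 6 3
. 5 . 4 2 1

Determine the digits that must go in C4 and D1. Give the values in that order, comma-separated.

5,1

For C4:
  Row 4 already contains {1, 2, 3, 4, 6}.
  Column C already contains {1, 2, 3, 4}.
  Its 2×3 block (box 3) already contains {1, 2, 3, 4, 6}.
  The only value from 1–6 not eliminated is 5, so C4 = 5.
For D1:
  Row 1 already contains {2, 3, 4, 5, 6}.
  Column D already contains {2, 3, 4, 6}.
  Its 2×3 block (box 2) already contains {2, 4, 6}.
  The only value from 1–6 not eliminated is 1, so D1 = 1.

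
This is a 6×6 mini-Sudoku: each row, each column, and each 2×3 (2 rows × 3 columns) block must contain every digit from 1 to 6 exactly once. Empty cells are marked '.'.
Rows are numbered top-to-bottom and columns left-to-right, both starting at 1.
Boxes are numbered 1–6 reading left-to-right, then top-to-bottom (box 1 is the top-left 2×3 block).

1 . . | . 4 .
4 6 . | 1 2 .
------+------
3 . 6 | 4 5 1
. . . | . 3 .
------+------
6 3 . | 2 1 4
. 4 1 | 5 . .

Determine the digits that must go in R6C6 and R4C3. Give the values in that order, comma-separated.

3,4

For R6C6:
  Consider where 3 can go in row 6.
  R6C1 is out (column 1 already has a 3).
  R6C5 is out (column 5 already has a 3).
  So the only cell in row 6 that can hold 3 is R6C6.
  So R6C6 = 3.
For R4C3:
  Consider where 4 can go in box 3.
  R3C2 is out (row 3 already has a 4).
  R4C1 is out (column 1 already has a 4).
  R4C2 is out (column 2 already has a 4).
  So the only cell in box 3 that can hold 4 is R4C3.
  So R4C3 = 4.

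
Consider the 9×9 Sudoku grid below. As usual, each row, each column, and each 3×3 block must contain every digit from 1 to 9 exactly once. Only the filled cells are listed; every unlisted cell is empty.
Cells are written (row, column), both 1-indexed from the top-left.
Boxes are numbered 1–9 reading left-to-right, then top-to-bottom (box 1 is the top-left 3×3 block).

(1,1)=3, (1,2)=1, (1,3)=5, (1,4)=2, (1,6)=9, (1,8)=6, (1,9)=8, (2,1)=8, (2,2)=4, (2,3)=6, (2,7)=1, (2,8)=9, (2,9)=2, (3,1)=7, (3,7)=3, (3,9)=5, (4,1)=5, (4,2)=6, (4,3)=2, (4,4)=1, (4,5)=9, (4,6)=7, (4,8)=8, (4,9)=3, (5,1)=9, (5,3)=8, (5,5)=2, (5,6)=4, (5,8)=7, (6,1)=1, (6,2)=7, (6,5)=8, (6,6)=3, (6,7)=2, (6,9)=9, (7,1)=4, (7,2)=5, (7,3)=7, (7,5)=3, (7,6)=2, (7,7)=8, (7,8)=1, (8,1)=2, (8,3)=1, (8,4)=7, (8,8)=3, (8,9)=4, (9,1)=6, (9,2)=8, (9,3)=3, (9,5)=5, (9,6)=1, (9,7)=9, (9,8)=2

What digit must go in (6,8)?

Cell (6,8) itself could take any of {4, 5} by direct elimination.
Consider where 5 can go in column 8.
(3,8) is out (row 3 already has a 5).
So the only cell in column 8 that can hold 5 is (6,8).
Therefore (6,8) = 5.

5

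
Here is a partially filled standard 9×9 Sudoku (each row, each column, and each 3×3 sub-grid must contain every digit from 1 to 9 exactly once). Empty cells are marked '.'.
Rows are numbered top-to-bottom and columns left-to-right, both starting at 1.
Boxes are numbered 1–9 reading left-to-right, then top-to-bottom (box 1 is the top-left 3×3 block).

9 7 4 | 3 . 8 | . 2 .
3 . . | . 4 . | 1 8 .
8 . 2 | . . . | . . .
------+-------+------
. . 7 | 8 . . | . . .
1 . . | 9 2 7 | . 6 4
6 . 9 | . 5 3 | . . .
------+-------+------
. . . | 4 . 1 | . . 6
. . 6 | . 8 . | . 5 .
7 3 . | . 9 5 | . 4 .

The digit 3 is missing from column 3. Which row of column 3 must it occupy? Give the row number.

5

Consider where 3 can go in column 3.
R2C3 is out (row 2 already has a 3).
R7C3 is out (box 7 already has a 3).
R9C3 is out (row 9 already has a 3).
So the only cell in column 3 that can hold 3 is R5C3.
That is row 5.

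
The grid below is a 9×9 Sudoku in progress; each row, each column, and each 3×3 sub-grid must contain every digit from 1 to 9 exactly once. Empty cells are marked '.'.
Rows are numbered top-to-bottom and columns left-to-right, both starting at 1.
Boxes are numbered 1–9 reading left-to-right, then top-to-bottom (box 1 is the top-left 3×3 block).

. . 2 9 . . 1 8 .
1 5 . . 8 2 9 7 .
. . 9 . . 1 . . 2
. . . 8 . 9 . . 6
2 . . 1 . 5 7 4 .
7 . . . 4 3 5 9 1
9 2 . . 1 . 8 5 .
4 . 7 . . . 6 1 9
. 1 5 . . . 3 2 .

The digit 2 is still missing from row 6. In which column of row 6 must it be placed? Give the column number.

Consider where 2 can go in row 6.
R6C2 is out (column 2 already has a 2).
R6C3 is out (column 3 already has a 2).
So the only cell in row 6 that can hold 2 is R6C4.
That is column 4.

4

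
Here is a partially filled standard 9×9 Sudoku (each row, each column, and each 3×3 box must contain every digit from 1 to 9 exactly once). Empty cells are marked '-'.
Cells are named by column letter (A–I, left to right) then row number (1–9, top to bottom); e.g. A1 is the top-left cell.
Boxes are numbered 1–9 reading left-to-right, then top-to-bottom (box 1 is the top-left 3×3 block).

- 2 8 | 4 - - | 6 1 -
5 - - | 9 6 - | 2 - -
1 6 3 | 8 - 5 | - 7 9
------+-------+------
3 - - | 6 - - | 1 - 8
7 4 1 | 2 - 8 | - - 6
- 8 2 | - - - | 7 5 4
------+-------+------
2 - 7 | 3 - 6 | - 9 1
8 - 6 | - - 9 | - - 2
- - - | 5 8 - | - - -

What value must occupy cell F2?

1

Cell F2 itself could take any of {1, 3, 7} by direct elimination.
Consider where 1 can go in row 2.
B2 is out (box 1 already has a 1).
C2 is out (column C already has a 1).
H2 is out (column H already has a 1).
I2 is out (column I already has a 1).
So the only cell in row 2 that can hold 1 is F2.
Therefore F2 = 1.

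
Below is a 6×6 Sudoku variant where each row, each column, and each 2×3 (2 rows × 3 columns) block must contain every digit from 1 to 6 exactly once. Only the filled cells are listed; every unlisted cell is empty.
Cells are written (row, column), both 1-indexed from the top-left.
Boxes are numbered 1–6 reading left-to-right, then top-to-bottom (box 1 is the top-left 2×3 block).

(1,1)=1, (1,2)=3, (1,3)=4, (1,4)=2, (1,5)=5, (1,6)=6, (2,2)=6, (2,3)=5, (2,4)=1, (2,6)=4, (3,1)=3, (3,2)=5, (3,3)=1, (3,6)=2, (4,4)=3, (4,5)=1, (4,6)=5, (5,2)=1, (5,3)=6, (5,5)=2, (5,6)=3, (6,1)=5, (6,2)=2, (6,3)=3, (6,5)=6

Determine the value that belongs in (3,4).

Cell (3,4) itself could take any of {4, 6} by direct elimination.
Consider where 6 can go in row 3.
(3,5) is out (column 5 already has a 6).
So the only cell in row 3 that can hold 6 is (3,4).
Therefore (3,4) = 6.

6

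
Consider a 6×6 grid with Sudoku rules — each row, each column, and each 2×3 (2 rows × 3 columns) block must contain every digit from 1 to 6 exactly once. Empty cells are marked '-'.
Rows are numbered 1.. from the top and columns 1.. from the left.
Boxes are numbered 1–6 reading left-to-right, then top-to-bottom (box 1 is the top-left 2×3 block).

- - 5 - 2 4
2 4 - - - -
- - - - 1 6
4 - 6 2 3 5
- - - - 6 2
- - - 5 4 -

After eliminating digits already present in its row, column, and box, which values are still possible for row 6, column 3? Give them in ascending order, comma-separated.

1,2,3

Row 6 already contains {4, 5}.
Column 3 already contains {5, 6}.
Its 2×3 block (box 5) already contains {}.
Removing those from 1–6 leaves {1, 2, 3} as the candidates for row 6, column 3.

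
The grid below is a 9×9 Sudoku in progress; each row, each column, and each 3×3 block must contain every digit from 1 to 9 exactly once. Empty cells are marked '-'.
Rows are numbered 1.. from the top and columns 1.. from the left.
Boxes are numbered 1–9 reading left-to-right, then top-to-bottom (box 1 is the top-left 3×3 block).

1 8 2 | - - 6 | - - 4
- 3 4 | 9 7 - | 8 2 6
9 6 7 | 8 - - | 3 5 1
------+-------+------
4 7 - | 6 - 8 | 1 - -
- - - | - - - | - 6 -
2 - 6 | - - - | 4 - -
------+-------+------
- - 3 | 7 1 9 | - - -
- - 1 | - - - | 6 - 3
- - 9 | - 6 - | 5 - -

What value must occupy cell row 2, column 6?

Cell row 2, column 6 itself could take any of {1, 5} by direct elimination.
Consider where 1 can go in row 2.
row 2, column 1 is out (column 1 already has a 1).
So the only cell in row 2 that can hold 1 is row 2, column 6.
Therefore row 2, column 6 = 1.

1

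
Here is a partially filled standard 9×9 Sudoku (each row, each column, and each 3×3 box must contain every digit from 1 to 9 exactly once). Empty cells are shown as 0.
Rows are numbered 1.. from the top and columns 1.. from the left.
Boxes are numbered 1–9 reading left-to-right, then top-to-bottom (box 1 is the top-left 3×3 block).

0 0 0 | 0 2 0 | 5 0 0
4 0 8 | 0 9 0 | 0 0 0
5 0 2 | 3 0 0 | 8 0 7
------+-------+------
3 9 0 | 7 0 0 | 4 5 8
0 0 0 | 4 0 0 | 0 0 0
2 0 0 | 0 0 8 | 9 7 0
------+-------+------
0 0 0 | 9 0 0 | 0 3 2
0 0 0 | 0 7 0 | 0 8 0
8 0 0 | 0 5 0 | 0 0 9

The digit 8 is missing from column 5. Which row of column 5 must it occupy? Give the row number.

Consider where 8 can go in column 5.
row 3, column 5 is out (row 3 already has a 8).
row 4, column 5 is out (row 4 already has a 8).
row 5, column 5 is out (box 5 already has a 8).
row 6, column 5 is out (row 6 already has a 8).
So the only cell in column 5 that can hold 8 is row 7, column 5.
That is row 7.

7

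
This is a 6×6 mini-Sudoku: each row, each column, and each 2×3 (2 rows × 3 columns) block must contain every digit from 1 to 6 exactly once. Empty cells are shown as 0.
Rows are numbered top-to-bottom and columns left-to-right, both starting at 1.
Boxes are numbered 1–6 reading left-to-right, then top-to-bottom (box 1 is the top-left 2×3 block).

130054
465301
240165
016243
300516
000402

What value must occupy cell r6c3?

Row 6 already contains {2, 4}.
Column 3 already contains {5, 6}.
Its 2×3 block (box 5) already contains {3}.
The only value from 1–6 not eliminated is 1, so r6c3 = 1.

1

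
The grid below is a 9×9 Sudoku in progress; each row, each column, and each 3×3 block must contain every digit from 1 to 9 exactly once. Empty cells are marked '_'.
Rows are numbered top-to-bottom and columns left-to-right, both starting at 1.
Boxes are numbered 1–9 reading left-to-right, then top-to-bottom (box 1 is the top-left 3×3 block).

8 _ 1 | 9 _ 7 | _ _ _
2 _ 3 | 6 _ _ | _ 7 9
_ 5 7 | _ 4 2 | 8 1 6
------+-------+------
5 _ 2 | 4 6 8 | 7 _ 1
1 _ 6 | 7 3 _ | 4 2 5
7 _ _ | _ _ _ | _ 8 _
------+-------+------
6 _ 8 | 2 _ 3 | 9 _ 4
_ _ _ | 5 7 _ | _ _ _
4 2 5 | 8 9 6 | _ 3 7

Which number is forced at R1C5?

5

Row 1 already contains {1, 7, 8, 9}.
Column 5 already contains {3, 4, 6, 7, 9}.
Its 3×3 block (box 2) already contains {2, 4, 6, 7, 9}.
The only value from 1–9 not eliminated is 5, so R1C5 = 5.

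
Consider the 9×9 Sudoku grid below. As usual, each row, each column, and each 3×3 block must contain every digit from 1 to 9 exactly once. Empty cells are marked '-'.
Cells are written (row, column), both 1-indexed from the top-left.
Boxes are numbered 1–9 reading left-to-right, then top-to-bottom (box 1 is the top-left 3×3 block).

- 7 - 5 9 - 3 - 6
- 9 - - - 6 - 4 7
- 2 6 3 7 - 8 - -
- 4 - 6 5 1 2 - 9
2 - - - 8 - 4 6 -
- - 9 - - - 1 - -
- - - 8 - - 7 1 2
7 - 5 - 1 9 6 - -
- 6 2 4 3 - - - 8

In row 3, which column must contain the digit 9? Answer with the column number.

Consider where 9 can go in row 3.
(3,1) is out (box 1 already has a 9).
(3,6) is out (column 6 already has a 9).
(3,9) is out (column 9 already has a 9).
So the only cell in row 3 that can hold 9 is (3,8).
That is column 8.

8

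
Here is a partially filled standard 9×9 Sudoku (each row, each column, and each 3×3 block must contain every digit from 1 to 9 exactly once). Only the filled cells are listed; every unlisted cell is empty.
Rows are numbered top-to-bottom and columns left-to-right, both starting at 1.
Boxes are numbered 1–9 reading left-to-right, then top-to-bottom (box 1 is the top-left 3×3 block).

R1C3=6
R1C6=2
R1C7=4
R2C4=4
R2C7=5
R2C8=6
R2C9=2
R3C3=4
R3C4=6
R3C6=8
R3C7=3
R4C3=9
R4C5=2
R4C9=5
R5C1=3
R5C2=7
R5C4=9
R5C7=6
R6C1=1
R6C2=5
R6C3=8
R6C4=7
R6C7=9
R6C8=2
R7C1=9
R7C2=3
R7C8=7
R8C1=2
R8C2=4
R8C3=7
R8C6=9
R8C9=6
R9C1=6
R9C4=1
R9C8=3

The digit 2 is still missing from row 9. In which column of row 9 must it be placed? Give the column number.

7

Consider where 2 can go in row 9.
R9C2 is out (box 7 already has a 2).
R9C3 is out (box 7 already has a 2).
R9C5 is out (column 5 already has a 2).
R9C6 is out (column 6 already has a 2).
R9C9 is out (column 9 already has a 2).
So the only cell in row 9 that can hold 2 is R9C7.
That is column 7.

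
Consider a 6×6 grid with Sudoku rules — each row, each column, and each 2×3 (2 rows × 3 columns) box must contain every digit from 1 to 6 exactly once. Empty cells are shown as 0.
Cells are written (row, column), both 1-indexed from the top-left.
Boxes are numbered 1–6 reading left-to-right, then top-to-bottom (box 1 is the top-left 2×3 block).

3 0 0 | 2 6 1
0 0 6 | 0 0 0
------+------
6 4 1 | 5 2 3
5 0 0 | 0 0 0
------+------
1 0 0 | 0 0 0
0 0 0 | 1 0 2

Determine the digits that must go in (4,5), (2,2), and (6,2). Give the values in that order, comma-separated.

1,1,6

For (4,5):
  Consider where 1 can go in row 4.
  (4,2) is out (box 3 already has a 1).
  (4,3) is out (column 3 already has a 1).
  (4,4) is out (column 4 already has a 1).
  (4,6) is out (column 6 already has a 1).
  So the only cell in row 4 that can hold 1 is (4,5).
  So (4,5) = 1.
For (2,2):
  Consider where 1 can go in column 2.
  (1,2) is out (row 1 already has a 1).
  (4,2) is out (box 3 already has a 1).
  (5,2) is out (row 5 already has a 1).
  (6,2) is out (row 6 already has a 1).
  So the only cell in column 2 that can hold 1 is (2,2).
  So (2,2) = 1.
For (6,2):
  Consider where 6 can go in row 6.
  (6,1) is out (column 1 already has a 6).
  (6,3) is out (column 3 already has a 6).
  (6,5) is out (column 5 already has a 6).
  So the only cell in row 6 that can hold 6 is (6,2).
  So (6,2) = 6.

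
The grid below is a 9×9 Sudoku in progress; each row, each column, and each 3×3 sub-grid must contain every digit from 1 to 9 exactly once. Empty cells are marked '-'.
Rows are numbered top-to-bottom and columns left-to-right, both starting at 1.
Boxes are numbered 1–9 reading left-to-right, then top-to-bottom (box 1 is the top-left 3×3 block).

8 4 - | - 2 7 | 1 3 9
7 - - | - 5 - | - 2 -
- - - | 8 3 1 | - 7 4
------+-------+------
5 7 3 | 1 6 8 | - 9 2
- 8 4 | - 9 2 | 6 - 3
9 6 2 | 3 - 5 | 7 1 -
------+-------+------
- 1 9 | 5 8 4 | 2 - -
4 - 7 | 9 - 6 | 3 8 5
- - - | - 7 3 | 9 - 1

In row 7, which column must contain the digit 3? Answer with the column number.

Consider where 3 can go in row 7.
R7C8 is out (column 8 already has a 3).
R7C9 is out (column 9 already has a 3).
So the only cell in row 7 that can hold 3 is R7C1.
That is column 1.

1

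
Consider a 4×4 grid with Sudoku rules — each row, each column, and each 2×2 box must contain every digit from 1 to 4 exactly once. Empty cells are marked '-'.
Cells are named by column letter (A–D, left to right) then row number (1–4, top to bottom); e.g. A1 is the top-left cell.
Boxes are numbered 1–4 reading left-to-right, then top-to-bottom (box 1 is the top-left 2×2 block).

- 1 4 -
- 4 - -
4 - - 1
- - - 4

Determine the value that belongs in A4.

Cell A4 itself could take any of {1, 2, 3} by direct elimination.
Consider where 1 can go in column A.
A1 is out (row 1 already has a 1).
A2 is out (box 1 already has a 1).
So the only cell in column A that can hold 1 is A4.
Therefore A4 = 1.

1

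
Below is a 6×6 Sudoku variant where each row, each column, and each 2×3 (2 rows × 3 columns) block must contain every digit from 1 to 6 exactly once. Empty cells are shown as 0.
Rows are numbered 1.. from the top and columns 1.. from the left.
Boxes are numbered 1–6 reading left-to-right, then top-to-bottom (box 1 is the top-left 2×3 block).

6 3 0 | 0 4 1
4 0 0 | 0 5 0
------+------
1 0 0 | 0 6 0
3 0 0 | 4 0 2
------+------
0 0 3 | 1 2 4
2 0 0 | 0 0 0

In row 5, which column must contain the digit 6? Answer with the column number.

2

Consider where 6 can go in row 5.
row 5, column 1 is out (column 1 already has a 6).
So the only cell in row 5 that can hold 6 is row 5, column 2.
That is column 2.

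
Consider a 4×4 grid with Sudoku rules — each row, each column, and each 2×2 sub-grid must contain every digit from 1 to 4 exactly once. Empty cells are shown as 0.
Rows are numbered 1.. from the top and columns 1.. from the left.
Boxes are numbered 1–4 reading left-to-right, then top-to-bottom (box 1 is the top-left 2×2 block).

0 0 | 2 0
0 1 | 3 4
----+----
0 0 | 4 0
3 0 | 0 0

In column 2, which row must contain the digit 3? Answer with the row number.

Consider where 3 can go in column 2.
row 3, column 2 is out (box 3 already has a 3).
row 4, column 2 is out (row 4 already has a 3).
So the only cell in column 2 that can hold 3 is row 1, column 2.
That is row 1.

1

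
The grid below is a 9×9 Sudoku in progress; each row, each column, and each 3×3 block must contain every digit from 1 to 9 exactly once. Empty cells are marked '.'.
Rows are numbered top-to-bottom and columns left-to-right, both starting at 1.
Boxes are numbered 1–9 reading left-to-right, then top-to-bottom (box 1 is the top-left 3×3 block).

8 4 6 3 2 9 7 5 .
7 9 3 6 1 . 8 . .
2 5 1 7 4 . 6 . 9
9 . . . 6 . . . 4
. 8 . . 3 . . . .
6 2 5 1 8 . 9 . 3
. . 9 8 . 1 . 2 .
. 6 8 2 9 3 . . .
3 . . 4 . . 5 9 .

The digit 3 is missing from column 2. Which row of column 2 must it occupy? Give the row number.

Consider where 3 can go in column 2.
R7C2 is out (box 7 already has a 3).
R9C2 is out (row 9 already has a 3).
So the only cell in column 2 that can hold 3 is R4C2.
That is row 4.

4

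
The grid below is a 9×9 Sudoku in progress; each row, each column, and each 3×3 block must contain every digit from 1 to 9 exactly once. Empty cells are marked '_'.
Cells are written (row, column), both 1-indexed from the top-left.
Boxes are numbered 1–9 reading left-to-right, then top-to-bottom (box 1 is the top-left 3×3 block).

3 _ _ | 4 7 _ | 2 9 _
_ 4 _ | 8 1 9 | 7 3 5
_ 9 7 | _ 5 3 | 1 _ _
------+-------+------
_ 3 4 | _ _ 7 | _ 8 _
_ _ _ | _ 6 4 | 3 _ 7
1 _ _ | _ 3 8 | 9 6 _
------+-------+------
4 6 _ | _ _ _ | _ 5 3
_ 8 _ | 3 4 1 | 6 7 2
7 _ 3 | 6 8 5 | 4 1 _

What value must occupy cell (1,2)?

Cell (1,2) itself could take any of {1, 5} by direct elimination.
Consider where 1 can go in column 2.
(5,2) is out (box 4 already has a 1).
(6,2) is out (row 6 already has a 1).
(9,2) is out (row 9 already has a 1).
So the only cell in column 2 that can hold 1 is (1,2).
Therefore (1,2) = 1.

1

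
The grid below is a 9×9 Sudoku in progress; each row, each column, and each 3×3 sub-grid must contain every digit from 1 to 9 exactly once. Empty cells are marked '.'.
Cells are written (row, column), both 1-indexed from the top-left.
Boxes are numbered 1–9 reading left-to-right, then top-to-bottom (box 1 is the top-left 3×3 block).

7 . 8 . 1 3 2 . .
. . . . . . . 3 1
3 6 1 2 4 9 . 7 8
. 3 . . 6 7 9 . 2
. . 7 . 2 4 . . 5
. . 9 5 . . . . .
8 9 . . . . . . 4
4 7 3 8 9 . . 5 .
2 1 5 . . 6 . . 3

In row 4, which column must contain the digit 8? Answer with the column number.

8

Consider where 8 can go in row 4.
(4,1) is out (column 1 already has a 8).
(4,3) is out (column 3 already has a 8).
(4,4) is out (column 4 already has a 8).
So the only cell in row 4 that can hold 8 is (4,8).
That is column 8.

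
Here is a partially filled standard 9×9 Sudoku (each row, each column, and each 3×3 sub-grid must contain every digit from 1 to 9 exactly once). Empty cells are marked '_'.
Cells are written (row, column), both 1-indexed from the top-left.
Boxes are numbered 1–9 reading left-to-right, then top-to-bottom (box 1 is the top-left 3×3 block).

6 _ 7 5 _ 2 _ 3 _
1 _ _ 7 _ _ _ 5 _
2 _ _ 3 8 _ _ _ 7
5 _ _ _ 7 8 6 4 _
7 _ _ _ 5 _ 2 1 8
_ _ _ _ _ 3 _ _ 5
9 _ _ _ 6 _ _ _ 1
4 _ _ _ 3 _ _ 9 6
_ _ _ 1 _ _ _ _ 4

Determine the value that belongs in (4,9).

Cell (4,9) itself could take any of {3, 9} by direct elimination.
Consider where 3 can go in box 6.
(6,7) is out (row 6 already has a 3).
(6,8) is out (row 6 already has a 3).
So the only cell in box 6 that can hold 3 is (4,9).
Therefore (4,9) = 3.

3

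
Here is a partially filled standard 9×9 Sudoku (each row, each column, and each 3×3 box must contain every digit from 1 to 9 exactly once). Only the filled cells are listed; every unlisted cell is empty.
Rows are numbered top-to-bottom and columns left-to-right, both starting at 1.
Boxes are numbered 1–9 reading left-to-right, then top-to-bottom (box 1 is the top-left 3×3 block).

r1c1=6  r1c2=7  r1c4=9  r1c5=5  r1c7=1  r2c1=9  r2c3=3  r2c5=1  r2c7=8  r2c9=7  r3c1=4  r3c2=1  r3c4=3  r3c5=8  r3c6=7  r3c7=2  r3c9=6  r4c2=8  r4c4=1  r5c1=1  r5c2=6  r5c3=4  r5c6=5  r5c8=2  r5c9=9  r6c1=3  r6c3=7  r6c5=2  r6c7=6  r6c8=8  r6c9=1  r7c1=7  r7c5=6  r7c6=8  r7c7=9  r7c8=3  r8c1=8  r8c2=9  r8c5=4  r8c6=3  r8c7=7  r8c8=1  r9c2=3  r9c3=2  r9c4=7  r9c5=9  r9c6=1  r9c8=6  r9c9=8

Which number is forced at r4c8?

Cell r4c8 itself could take any of {4, 5, 7} by direct elimination.
Consider where 7 can go in box 6.
r4c7 is out (column 7 already has a 7).
r4c9 is out (column 9 already has a 7).
r5c7 is out (column 7 already has a 7).
So the only cell in box 6 that can hold 7 is r4c8.
Therefore r4c8 = 7.

7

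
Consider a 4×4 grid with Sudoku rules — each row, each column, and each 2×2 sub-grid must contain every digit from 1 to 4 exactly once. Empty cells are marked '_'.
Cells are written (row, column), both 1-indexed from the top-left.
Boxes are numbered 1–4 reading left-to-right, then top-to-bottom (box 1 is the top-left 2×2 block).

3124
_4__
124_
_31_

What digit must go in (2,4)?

1

Cell (2,4) itself could take any of {1, 3} by direct elimination.
Consider where 1 can go in box 2.
(2,3) is out (column 3 already has a 1).
So the only cell in box 2 that can hold 1 is (2,4).
Therefore (2,4) = 1.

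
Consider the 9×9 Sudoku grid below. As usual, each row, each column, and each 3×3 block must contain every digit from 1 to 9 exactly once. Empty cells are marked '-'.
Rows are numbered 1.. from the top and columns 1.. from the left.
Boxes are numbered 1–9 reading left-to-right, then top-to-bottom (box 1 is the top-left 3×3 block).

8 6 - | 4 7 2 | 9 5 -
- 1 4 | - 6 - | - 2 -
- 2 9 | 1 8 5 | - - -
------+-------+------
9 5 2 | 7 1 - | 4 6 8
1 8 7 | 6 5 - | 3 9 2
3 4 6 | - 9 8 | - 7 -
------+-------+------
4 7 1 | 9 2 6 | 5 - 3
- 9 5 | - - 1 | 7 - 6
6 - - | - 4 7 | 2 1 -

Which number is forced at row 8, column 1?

2

Row 8 already contains {1, 5, 6, 7, 9}.
Column 1 already contains {1, 3, 4, 6, 8, 9}.
Its 3×3 block (box 7) already contains {1, 4, 5, 6, 7, 9}.
The only value from 1–9 not eliminated is 2, so row 8, column 1 = 2.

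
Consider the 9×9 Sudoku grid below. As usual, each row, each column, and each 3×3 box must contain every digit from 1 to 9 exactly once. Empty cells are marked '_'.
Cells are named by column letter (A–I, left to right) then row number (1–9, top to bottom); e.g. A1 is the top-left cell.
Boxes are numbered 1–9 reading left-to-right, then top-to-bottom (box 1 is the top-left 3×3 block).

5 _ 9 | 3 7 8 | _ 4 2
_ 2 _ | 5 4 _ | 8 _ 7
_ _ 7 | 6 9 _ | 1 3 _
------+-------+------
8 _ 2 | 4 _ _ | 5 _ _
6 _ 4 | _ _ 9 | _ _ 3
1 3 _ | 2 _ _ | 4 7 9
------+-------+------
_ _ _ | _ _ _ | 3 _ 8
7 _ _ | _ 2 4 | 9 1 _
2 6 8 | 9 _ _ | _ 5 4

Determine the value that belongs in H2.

Cell H2 itself could take any of {6, 9} by direct elimination.
Consider where 9 can go in box 3.
G1 is out (row 1 already has a 9).
I3 is out (row 3 already has a 9).
So the only cell in box 3 that can hold 9 is H2.
Therefore H2 = 9.

9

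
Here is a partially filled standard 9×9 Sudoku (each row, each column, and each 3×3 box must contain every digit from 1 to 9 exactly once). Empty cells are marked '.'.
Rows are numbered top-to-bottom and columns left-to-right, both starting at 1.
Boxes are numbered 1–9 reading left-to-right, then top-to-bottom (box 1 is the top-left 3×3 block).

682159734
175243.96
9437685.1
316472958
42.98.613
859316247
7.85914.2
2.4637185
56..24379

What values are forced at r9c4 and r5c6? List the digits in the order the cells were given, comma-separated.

8,5

For r9c4:
  Row 9 already contains {2, 3, 4, 5, 6, 7, 9}.
  Column 4 already contains {1, 2, 3, 4, 5, 6, 7, 9}.
  Its 3×3 block (box 8) already contains {1, 2, 3, 4, 5, 6, 7, 9}.
  The only value from 1–9 not eliminated is 8, so r9c4 = 8.
For r5c6:
  Row 5 already contains {1, 2, 3, 4, 6, 8, 9}.
  Column 6 already contains {1, 2, 3, 4, 6, 7, 8, 9}.
  Its 3×3 block (box 5) already contains {1, 2, 3, 4, 6, 7, 8, 9}.
  The only value from 1–9 not eliminated is 5, so r5c6 = 5.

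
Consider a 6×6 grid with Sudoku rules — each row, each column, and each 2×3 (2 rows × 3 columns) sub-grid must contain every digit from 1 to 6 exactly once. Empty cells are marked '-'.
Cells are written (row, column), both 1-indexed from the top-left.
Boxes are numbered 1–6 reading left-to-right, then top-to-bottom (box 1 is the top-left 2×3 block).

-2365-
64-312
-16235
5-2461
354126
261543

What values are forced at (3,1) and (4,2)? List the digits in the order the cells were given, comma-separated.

4,3

For (3,1):
  Row 3 already contains {1, 2, 3, 5, 6}.
  Column 1 already contains {2, 3, 5, 6}.
  Its 2×3 block (box 3) already contains {1, 2, 5, 6}.
  The only value from 1–6 not eliminated is 4, so (3,1) = 4.
For (4,2):
  Row 4 already contains {1, 2, 4, 5, 6}.
  Column 2 already contains {1, 2, 4, 5, 6}.
  Its 2×3 block (box 3) already contains {1, 2, 5, 6}.
  The only value from 1–6 not eliminated is 3, so (4,2) = 3.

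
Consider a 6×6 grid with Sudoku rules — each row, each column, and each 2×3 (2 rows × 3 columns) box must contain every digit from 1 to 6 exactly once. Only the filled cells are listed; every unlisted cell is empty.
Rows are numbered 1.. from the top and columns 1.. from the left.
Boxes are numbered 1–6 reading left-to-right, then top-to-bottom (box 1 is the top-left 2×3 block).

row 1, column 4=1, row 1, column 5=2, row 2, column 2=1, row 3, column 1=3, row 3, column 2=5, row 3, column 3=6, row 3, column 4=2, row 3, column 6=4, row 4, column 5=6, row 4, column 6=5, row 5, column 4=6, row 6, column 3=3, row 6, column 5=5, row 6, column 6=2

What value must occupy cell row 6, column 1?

1

Cell row 6, column 1 itself could take any of {1, 4, 6} by direct elimination.
Consider where 1 can go in row 6.
row 6, column 2 is out (column 2 already has a 1).
row 6, column 4 is out (column 4 already has a 1).
So the only cell in row 6 that can hold 1 is row 6, column 1.
Therefore row 6, column 1 = 1.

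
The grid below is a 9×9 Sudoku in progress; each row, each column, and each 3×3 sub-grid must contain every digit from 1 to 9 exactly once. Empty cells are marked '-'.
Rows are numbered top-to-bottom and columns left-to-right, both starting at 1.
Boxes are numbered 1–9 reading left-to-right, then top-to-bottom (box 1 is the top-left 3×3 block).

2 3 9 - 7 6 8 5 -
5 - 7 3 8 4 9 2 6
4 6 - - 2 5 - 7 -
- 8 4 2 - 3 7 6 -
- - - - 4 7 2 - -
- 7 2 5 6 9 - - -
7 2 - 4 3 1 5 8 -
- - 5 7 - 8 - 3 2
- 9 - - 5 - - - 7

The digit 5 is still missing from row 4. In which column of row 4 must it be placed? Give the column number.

9

Consider where 5 can go in row 4.
R4C1 is out (column 1 already has a 5).
R4C5 is out (column 5 already has a 5).
So the only cell in row 4 that can hold 5 is R4C9.
That is column 9.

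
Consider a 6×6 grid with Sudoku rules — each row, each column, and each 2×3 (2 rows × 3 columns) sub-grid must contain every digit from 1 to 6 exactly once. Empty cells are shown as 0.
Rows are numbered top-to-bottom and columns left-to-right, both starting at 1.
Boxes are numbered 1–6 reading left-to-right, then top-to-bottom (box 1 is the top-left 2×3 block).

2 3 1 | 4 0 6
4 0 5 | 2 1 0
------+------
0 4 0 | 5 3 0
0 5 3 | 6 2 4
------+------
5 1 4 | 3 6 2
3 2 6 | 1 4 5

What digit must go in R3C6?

1

Row 3 already contains {3, 4, 5}.
Column 6 already contains {2, 4, 5, 6}.
Its 2×3 block (box 4) already contains {2, 3, 4, 5, 6}.
The only value from 1–6 not eliminated is 1, so R3C6 = 1.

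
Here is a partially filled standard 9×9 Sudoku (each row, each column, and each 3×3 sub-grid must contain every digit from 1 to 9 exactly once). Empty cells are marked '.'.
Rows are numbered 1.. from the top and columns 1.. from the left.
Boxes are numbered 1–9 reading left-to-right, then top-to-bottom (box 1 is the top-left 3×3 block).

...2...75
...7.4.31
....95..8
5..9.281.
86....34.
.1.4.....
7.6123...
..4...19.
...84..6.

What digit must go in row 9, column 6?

Cell row 9, column 6 itself could take any of {7, 9} by direct elimination.
Consider where 9 can go in box 8.
row 8, column 4 is out (row 8 already has a 9).
row 8, column 5 is out (row 8 already has a 9).
row 8, column 6 is out (row 8 already has a 9).
So the only cell in box 8 that can hold 9 is row 9, column 6.
Therefore row 9, column 6 = 9.

9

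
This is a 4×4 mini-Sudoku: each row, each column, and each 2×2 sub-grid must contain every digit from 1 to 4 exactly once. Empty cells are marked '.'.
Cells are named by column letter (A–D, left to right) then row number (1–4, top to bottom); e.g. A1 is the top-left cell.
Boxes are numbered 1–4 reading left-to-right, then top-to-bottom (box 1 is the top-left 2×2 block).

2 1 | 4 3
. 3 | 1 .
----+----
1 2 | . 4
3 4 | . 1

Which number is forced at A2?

Row 2 already contains {1, 3}.
Column A already contains {1, 2, 3}.
Its 2×2 block (box 1) already contains {1, 2, 3}.
The only value from 1–4 not eliminated is 4, so A2 = 4.

4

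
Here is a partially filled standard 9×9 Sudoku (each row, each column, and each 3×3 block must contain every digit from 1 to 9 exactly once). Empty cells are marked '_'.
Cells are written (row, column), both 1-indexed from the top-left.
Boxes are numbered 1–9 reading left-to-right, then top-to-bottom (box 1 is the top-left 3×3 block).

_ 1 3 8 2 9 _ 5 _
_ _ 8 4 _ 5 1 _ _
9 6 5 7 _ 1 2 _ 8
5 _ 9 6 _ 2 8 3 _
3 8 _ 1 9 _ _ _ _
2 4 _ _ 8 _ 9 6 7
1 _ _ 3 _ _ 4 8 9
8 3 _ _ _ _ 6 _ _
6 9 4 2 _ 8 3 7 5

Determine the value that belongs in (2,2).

Cell (2,2) itself could take any of {2, 7} by direct elimination.
Consider where 2 can go in box 1.
(1,1) is out (row 1 already has a 2).
(2,1) is out (column 1 already has a 2).
So the only cell in box 1 that can hold 2 is (2,2).
Therefore (2,2) = 2.

2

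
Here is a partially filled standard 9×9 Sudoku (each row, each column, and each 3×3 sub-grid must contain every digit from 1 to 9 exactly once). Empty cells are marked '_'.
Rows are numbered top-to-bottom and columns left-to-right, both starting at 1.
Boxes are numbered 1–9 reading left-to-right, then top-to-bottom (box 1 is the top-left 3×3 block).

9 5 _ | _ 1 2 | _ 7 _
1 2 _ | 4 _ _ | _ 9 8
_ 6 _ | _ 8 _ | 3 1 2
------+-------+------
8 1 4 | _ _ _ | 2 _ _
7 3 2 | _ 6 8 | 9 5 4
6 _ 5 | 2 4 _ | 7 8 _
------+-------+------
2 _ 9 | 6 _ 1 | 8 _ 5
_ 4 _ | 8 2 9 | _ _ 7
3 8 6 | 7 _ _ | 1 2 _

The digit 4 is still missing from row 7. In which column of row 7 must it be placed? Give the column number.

8

Consider where 4 can go in row 7.
R7C2 is out (column 2 already has a 4).
R7C5 is out (column 5 already has a 4).
So the only cell in row 7 that can hold 4 is R7C8.
That is column 8.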